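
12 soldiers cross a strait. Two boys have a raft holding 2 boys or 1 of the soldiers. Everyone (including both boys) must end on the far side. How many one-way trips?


Per crossing of one of the soldiers: boys→, one←, one of the soldiers→, one← = 4 trips
12 × 4 = 48, + 1 final boys→ = 49
Minimum trips = 49

49


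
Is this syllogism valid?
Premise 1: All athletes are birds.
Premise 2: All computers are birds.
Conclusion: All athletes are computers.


Premise 1: All athletes are birds.
Premise 2: All computers are birds.
Conclusion: All athletes are computers.
Fallacy: undistributed middle. birds is predicate in both.
Counterexample: athletes and computers could be disjoint subsets of birds.

Invalid


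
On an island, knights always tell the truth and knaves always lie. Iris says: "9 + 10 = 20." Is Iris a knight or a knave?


Statement: "9 + 10 = 20."
Actual: 9 + 10 = 19
Claimed: 20
Statement is FALSE → Iris lies → Knave

Knave


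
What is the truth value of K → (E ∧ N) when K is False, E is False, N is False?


K = False, E = False, N = False
Step 1: E ∧ N = False AND False = False
Step 2: K → (False): false only when K=True and consequent=False.
Result: True

True


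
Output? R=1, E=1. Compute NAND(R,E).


R AND E = 1
NOT(1) = 0

0


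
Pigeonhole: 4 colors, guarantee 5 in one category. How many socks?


Pigeonhole: to guarantee k in one of n categories, need (k-1)×n + 1.
k = 5, n = 4
Minimum = (5-1) × 4 + 1 = 4 × 4 + 1

17


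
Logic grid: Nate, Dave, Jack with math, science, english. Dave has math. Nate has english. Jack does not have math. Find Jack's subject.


From clues:
  Nate → english
  Dave → math
By elimination, Jack gets the remaining.

science


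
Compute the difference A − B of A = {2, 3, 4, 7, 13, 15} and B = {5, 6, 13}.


A = {2, 3, 4, 7, 13, 15}
B = {5, 6, 13}
Operation: difference A − B
In A but not B: 2, 3, 4, 7, 15

{2, 3, 4, 7, 15}


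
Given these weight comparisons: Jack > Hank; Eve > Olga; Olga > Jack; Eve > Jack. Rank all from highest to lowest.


Constraints: Jack > Hank; Eve > Olga; Olga > Jack; Eve > Jack
Method: at each step, the next-highest is the one remaining person who never appears on the smaller side of a constraint between remaining people.
  Step 1: remaining {Olga, Jack, Eve, Hank}; on the smaller side: {Olga, Jack, Hank} → Eve is next (Eve > Olga; Eve > Jack).
  Step 2: remaining {Olga, Jack, Hank}; on the smaller side: {Jack, Hank} → Olga is next (Olga > Jack).
  Step 3: remaining {Jack, Hank}; on the smaller side: {Hank} → Jack is next (Jack > Hank).
  Step 4: only Hank remains → lowest.
Final ranking (highest to lowest):

Eve > Olga > Jack > Hank


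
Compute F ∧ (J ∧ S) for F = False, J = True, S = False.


F = False, J = True, S = False
Step 1: J ∧ S = True AND False = False
Step 2: F ∧ False = False AND False = False
AND is true only when ALL operands are true.

False


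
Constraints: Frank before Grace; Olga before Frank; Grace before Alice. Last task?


Constraints: Frank before Grace; Olga before Frank; Grace before Alice
The last task can have nothing scheduled after it, so it must never appear on the left of a 'before'.
Tasks appearing before some other task: Frank, Olga, Grace.
The only task not in that list is Alice → it is last.

Alice


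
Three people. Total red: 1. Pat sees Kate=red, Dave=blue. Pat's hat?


Total red = 1, seen red = 1
Own red = 1 - 1 = 0
Pat's hat is blue.

blue


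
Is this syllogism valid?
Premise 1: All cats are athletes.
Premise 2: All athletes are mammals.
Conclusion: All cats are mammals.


Premise 1: All cats are athletes.
Premise 2: All athletes are mammals.
Conclusion: All cats are mammals.
Barbara syllogism (AAA-1): All A are B, All B are C → All A are C.
Middle term (athletes) distributed in premise 2.

Valid


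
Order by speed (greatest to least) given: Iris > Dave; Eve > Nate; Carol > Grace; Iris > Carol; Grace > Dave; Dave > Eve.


Constraints: Iris > Dave; Eve > Nate; Carol > Grace; Iris > Carol; Grace > Dave; Dave > Eve
Method: at each step, the next-highest is the one remaining person who never appears on the smaller side of a constraint between remaining people.
  Step 1: remaining {Nate, Dave, Carol, Eve, Iris, Grace}; on the smaller side: {Nate, Dave, Carol, Eve, Grace} → Iris is next (Iris > Dave; Iris > Carol).
  Step 2: remaining {Nate, Dave, Carol, Eve, Grace}; on the smaller side: {Nate, Dave, Eve, Grace} → Carol is next (Carol > Grace).
  Step 3: remaining {Nate, Dave, Eve, Grace}; on the smaller side: {Nate, Dave, Eve} → Grace is next (Grace > Dave).
  Step 4: remaining {Nate, Dave, Eve}; on the smaller side: {Nate, Eve} → Dave is next (Dave > Eve).
  Step 5: remaining {Nate, Eve}; on the smaller side: {Nate} → Eve is next (Eve > Nate).
  Step 6: only Nate remains → lowest.
Final ranking (highest to lowest):

Iris > Carol > Grace > Dave > Eve > Nate


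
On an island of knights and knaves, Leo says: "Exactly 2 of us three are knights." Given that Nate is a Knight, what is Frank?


Leo claims exactly 2 knights among Leo, Nate, Frank.
Given: Nate is a Knight.

Case 1: Leo is a Knight (tells truth)
  Then exactly 2 of the three are knights.
  Counting Leo, Nate: 2 knight(s) so far. Need 0 more → Frank = Knave.
Case 2: Leo is a Knave (lies)
  Then the count is NOT 2.
  If Frank = Knight, count = 2 = 2 → claim would be true, contradicts lie.
  If Frank = Knave, count = 1 ≠ 2 → lie confirmed ✓

Frank is a Knave.

Knave


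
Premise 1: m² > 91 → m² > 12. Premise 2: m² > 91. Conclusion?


Modus ponens: P → Q, P ⊢ Q
P: m² > 91
Q: m² > 12
We have P → Q and P is true.
By modus ponens, Q must be true.

m² > 12


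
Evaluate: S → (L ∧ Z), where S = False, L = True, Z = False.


S = False, L = True, Z = False
Step 1: L ∧ Z = True AND False = False
Step 2: S → (False): false only when S=True and consequent=False.
Result: True

True


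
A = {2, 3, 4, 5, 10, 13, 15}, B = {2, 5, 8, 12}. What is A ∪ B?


A = {2, 3, 4, 5, 10, 13, 15}
B = {2, 5, 8, 12}
Operation: union
All elements combined: 2, 3, 4, 5, 8, 10, 12, 13, 15

{2, 3, 4, 5, 8, 10, 12, 13, 15}


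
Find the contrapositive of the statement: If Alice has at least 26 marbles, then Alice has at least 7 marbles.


Original: If Alice has at least 26 marbles, then Alice has at least 7 marbles
Contrapositive: If ¬Q, then ¬P
Negate Q: not (Alice has at least 7 marbles)
Negate P: not (Alice has at least 26 marbles)

If not (Alice has at least 7 marbles), then not (Alice has at least 26 marbles).


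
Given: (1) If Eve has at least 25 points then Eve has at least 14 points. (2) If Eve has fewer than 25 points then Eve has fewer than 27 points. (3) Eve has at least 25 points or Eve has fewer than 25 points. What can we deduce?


Constructive dilemma: (P → Q) ∧ (R → S), P ∨ R ⊢ Q ∨ S
Premise 1: Eve has at least 25 points → Eve has at least 14 points
Premise 2: Eve has fewer than 25 points → Eve has fewer than 27 points
Premise 3: Eve has at least 25 points ∨ Eve has fewer than 25 points
Case 1: Assuming Eve has at least 25 points, then by Premise 1, Eve has at least 14 points.
Case 2: Assuming Eve has fewer than 25 points, then by Premise 2, Eve has fewer than 27 points.
Since one of Eve has at least 25 points or Eve has fewer than 25 points must hold, we get Eve has at least 14 points or Eve has fewer than 27 points.

Eve has at least 14 points or Eve has fewer than 27 points.


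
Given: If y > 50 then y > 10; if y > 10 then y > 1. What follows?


Hypothetical syllogism: P → Q, Q → R ⊢ P → R
Premise 1: y > 50 → y > 10
Premise 2: y > 10 → y > 1
Chain the implications: the middle term (y > 10) links the two.
Conclusion: If y > 50, then y > 1.

If y > 50, then y > 1.


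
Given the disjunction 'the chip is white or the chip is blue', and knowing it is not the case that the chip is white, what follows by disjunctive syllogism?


Disjunctive syllogism: P ∨ Q, ¬P ⊢ Q
Disjunction: the chip is white ∨ the chip is blue
We know it is not the case that the chip is white.
By disjunctive syllogism, the other disjunct must be true.

The chip is blue


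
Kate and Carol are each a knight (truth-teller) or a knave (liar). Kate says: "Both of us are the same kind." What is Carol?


Kate says: "Both of us are the same kind."
Case 1: Kate is a Knight (truth-teller)
  Statement is true → they ARE the same → Carol is also a Knight
Case 2: Kate is a Knave (liar)
  Statement is false → they are NOT the same → Carol is a Knight
In both cases, Carol is a Knight.

Knight


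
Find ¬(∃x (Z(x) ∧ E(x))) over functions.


Original: ∃x (Z(x) ∧ E(x))
Rule: ¬∀→∃, ¬∃→∀, negate predicate.
Negation: ∀x (¬Z(x) ∨ ¬E(x))

∀x (¬Z(x) ∨ ¬E(x))


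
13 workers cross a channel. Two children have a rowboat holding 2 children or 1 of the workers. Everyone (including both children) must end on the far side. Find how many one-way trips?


Per crossing of one of the workers: children→, one←, one of the workers→, one← = 4 trips
13 × 4 = 52, + 1 final children→ = 53
Minimum trips = 53

53


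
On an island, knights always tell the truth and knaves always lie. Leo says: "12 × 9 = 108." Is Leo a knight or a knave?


Statement: "12 × 9 = 108."
Actual: 12 × 9 = 108
Claimed: 108
Statement is TRUE → Leo tells the truth → Knight

Knight


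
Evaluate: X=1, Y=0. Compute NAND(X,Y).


X AND Y = 0
NOT(0) = 1

1


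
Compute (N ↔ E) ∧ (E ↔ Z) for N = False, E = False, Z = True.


N = False, E = False, Z = True
Step 1: N ↔ E is true when N and E have the same value. Result: True
Step 2: E ↔ Z is true when E and Z have the same value. Result: False
Step 3: True ∧ False = False

False


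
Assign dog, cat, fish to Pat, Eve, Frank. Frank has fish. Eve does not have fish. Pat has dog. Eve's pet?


From clues:
  Frank → fish
  Pat → dog
By elimination, Eve gets the remaining.

cat


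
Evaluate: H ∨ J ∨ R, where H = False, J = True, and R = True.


H = False, J = True, R = True
Step 1: H ∨ J = False OR True = True
Step 2: True ∨ R = True OR True = True
OR is true when at least one operand is true.

True


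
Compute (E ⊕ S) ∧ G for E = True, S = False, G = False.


E = True, S = False, G = False
Step 1: E ⊕ S = True XOR False = True
Step 2: True ∧ G = True AND False = False
XOR true when exactly one of E,S is true; then AND with G.

False


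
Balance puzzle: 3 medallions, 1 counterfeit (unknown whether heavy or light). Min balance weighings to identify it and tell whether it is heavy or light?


Let n = 3. 6 possibilities (n medallions × lighter/heavier); each weighing has 3 outcomes.
Bound for k weighings: say the first weighing puts j medallions on each pan. If it tips, the 2j weighed medallions remain suspects (each with a known direction) and k-1 weighings give 3^(k-1) outcomes; 3^(k-1) is odd, so 2j ≤ 3^(k-1) - 1. If it balances, the n - 2j unweighed medallions remain with direction unknown: 2(n - 2j) ≤ 3^(k-1) - 1 by the same parity argument. Adding, n ≤ (3^(k-1) - 1) + (3^(k-1) - 1)/2 = (3^k - 3)/2, and the classical three-group strategy achieves this (3 medallions in 2 weighings, 12 in 3, 39 in 4, 120 in 5).
So we need the smallest k with (3^k - 3)/2 ≥ 3.
k = 1: (3^1 - 3)/2 = 0 < 3 ✗
k = 2: (3^2 - 3)/2 = 3 ≥ 3 ✓

2


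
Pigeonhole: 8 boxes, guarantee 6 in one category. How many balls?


Pigeonhole: to guarantee k in one of n categories, need (k-1)×n + 1.
k = 6, n = 8
Minimum = (6-1) × 8 + 1 = 5 × 8 + 1

41


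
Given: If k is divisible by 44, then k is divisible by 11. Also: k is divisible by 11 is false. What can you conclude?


Modus tollens: P → Q, ¬Q ⊢ ¬P
P: k is divisible by 44
Q: k is divisible by 11
We have P → Q and Q is false.
By modus tollens, P must be false.

It is not the case that k is divisible by 44


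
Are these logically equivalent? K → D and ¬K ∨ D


Expression 1: K → D
Expression 2: ¬K ∨ D
Truth table (K D | Expr1 Expr2):
  T T |   T     T
  T F |   F     F
  F T |   T     T
  F F |   T     T
All 4 rows agree, so the expressions are logically equivalent.

Yes


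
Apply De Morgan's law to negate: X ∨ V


De Morgan's law: ¬(P ∨ Q) ≡ ¬P ∧ ¬Q
¬(X ∨ V) = ¬X ∧ ¬V

¬X ∧ ¬V


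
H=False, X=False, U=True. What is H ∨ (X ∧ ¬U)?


H = False, X = False, U = True
Expression: H ∨ (X ∧ ¬U)
Step 1: ¬U = NOT True = False
Step 2: X ∧ ¬U = False AND False = False
Step 3: H ∨ (False) = False OR False = False

False


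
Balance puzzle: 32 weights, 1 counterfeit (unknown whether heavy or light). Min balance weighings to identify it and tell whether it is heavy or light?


Let n = 32. 64 possibilities (n weights × lighter/heavier); each weighing has 3 outcomes.
Bound for k weighings: say the first weighing puts j weights on each pan. If it tips, the 2j weighed weights remain suspects (each with a known direction) and k-1 weighings give 3^(k-1) outcomes; 3^(k-1) is odd, so 2j ≤ 3^(k-1) - 1. If it balances, the n - 2j unweighed weights remain with direction unknown: 2(n - 2j) ≤ 3^(k-1) - 1 by the same parity argument. Adding, n ≤ (3^(k-1) - 1) + (3^(k-1) - 1)/2 = (3^k - 3)/2, and the classical three-group strategy achieves this (3 weights in 2 weighings, 12 in 3, 39 in 4, 120 in 5).
So we need the smallest k with (3^k - 3)/2 ≥ 32.
k = 3: (3^3 - 3)/2 = 12 < 32 ✗
k = 4: (3^4 - 3)/2 = 39 ≥ 32 ✓

4


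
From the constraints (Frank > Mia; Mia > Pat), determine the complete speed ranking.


Constraints: Frank > Mia; Mia > Pat
Method: at each step, the next-highest is the one remaining person who never appears on the smaller side of a constraint between remaining people.
  Step 1: remaining {Frank, Mia, Pat}; on the smaller side: {Mia, Pat} → Frank is next (Frank > Mia).
  Step 2: remaining {Mia, Pat}; on the smaller side: {Pat} → Mia is next (Mia > Pat).
  Step 3: only Pat remains → lowest.
Final ranking (highest to lowest):

Frank > Mia > Pat


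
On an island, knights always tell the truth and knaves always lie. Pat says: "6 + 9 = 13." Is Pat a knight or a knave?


Statement: "6 + 9 = 13."
Actual: 6 + 9 = 15
Claimed: 13
Statement is FALSE → Pat lies → Knave

Knave


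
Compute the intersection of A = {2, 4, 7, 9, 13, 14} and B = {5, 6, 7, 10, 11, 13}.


A = {2, 4, 7, 9, 13, 14}
B = {5, 6, 7, 10, 11, 13}
Operation: intersection
Elements in both: 7, 13

{7, 13}


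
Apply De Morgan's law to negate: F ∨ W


De Morgan's law: ¬(P ∨ Q) ≡ ¬P ∧ ¬Q
¬(F ∨ W) = ¬F ∧ ¬W

¬F ∧ ¬W


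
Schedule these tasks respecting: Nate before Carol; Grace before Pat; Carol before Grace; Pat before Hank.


Constraints: Nate before Carol; Grace before Pat; Carol before Grace; Pat before Hank
Method: repeatedly schedule the remaining task that has no remaining task required before it.
  Step 1: remaining {Nate, Carol, Hank, Pat, Grace}; every task except Nate still has a predecessor pending → schedule Nate.
  Step 2: remaining {Carol, Hank, Pat, Grace}; every task except Carol still has a predecessor pending → schedule Carol.
  Step 3: remaining {Hank, Pat, Grace}; every task except Grace still has a predecessor pending → schedule Grace.
  Step 4: remaining {Hank, Pat}; every task except Pat still has a predecessor pending → schedule Pat.
  Step 5: only Hank remains → schedule Hank.
Resulting order:

Nate → Carol → Grace → Pat → Hank


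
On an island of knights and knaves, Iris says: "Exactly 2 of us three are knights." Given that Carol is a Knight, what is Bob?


Iris claims exactly 2 knights among Iris, Carol, Bob.
Given: Carol is a Knight.

Case 1: Iris is a Knight (tells truth)
  Then exactly 2 of the three are knights.
  Counting Iris, Carol: 2 knight(s) so far. Need 0 more → Bob = Knave.
Case 2: Iris is a Knave (lies)
  Then the count is NOT 2.
  If Bob = Knight, count = 2 = 2 → claim would be true, contradicts lie.
  If Bob = Knave, count = 1 ≠ 2 → lie confirmed ✓

Bob is a Knave.

Knave


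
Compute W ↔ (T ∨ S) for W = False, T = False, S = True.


W = False, T = False, S = True
Step 1: T ∨ S = False OR True = True
Step 2: W ↔ (True): true when both sides have same truth value.
Result: False ↔ True = False

False


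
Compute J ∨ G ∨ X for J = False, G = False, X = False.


J = False, G = False, X = False
Step 1: J ∨ G = False OR False = False
Step 2: False ∨ X = False OR False = False
OR is true when at least one operand is true.

False


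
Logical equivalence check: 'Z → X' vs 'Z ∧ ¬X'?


Expression 1: Z → X
Expression 2: Z ∧ ¬X
Truth table (Z X | Expr1 Expr2):
  T T |   T     F   ← differ
  T F |   F     T   ← differ
  F T |   T     F   ← differ
  F F |   T     F   ← differ
Counterexample: Z=T, X=T gives Expr1 = T but Expr2 = F, so the expressions are NOT logically equivalent.

No


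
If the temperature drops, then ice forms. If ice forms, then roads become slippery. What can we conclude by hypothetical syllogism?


Hypothetical syllogism: P → Q, Q → R ⊢ P → R
Premise 1: the temperature drops → ice forms
Premise 2: ice forms → roads become slippery
Chain the implications: the middle term (ice forms) links the two.
Conclusion: If the temperature drops, then roads become slippery.

If the temperature drops, then roads become slippery.


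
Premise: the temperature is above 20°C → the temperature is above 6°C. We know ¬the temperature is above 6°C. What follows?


Modus tollens: P → Q, ¬Q ⊢ ¬P
P: the temperature is above 20°C
Q: the temperature is above 6°C
We have P → Q and Q is false.
By modus tollens, P must be false.

It is not the case that the temperature is above 20°C


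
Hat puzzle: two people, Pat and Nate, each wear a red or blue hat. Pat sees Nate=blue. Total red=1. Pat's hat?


Total red = 1, Nate = blue
Red accounted for: 0
Remaining for Pat: 1
Pat's hat is red.

red


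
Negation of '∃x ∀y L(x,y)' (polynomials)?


Original: ∃x ∀y L(x,y)
Rule: ¬∀→∃, ¬∃→∀, negate predicate.
Negation: ∀x ∃y ¬L(x,y)

∀x ∃y ¬L(x,y)


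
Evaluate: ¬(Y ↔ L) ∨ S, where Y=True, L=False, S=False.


Y = True, L = False, S = False
Expression: ¬(Y ↔ L) ∨ S
Step 1: Y ↔ L = (True iff False) = False
Step 2: ¬(Y ↔ L) = NOT False = True
Step 3: (True) ∨ S = True OR False = True

True


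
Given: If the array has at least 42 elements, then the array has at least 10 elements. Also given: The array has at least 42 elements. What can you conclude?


Modus ponens: P → Q, P ⊢ Q
P: the array has at least 42 elements
Q: the array has at least 10 elements
We have P → Q and P is true.
By modus ponens, Q must be true.

The array has at least 10 elements


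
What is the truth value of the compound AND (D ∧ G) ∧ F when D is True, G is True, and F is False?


D = True, G = True, F = False
Step 1: D ∧ G = True AND True = True
Step 2: True ∧ F = True AND False = False
AND is true only when ALL operands are true.

False


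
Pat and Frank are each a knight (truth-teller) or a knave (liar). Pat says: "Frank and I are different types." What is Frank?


Pat says: "Frank and I are different types."
Case 1: Pat is a Knight (truth-teller)
  Statement is true → they ARE different → Frank is a Knave
Case 2: Pat is a Knave (liar)
  Statement is false → they are NOT different → Frank is a Knave
In both cases, Frank is a Knave.

Knave


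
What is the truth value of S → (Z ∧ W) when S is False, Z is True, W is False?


S = False, Z = True, W = False
Step 1: Z ∧ W = True AND False = False
Step 2: S → (False): false only when S=True and consequent=False.
Result: True

True


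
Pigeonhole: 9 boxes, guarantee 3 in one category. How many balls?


Pigeonhole: to guarantee k in one of n categories, need (k-1)×n + 1.
k = 3, n = 9
Minimum = (3-1) × 9 + 1 = 2 × 9 + 1

19


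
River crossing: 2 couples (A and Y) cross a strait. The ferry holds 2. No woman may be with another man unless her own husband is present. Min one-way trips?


Label couples A and Y.
1. WA+WY → (far: WA,WY; near: HA,HY)
2. WA ←   (far: WY; near: HA,HY,WA)
3. HA+HY → (far: HA,HY,WY; near: WA)
4. HA ←   (far: HY,WY; near: HA,WA)  — HA returns, since WA is alone on near bank
5. HA+WA → (far: all four; near: empty)
Every state respects the constraint.
Minimum trips = 5

5


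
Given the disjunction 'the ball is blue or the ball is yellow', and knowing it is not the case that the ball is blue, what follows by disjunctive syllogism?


Disjunctive syllogism: P ∨ Q, ¬P ⊢ Q
Disjunction: the ball is blue ∨ the ball is yellow
We know it is not the case that the ball is blue.
By disjunctive syllogism, the other disjunct must be true.

The ball is yellow


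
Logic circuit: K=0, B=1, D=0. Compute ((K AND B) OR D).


K AND B = 0&1 = 0
0 OR 0 = 0

0


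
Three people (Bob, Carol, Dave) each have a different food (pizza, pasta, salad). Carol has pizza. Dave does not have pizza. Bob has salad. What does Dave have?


From clues:
  Carol → pizza
  Bob → salad
By elimination, Dave gets the remaining.

pasta


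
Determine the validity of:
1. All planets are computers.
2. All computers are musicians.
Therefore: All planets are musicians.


Premise 1: All planets are computers.
Premise 2: All computers are musicians.
Conclusion: All planets are musicians.
Barbara syllogism (AAA-1): All A are B, All B are C → All A are C.
Middle term (computers) distributed in premise 2.

Valid


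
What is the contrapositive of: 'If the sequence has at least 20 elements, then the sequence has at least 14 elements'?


Original: If the sequence has at least 20 elements, then the sequence has at least 14 elements
Contrapositive: If ¬Q, then ¬P
Negate Q: not (the sequence has at least 14 elements)
Negate P: not (the sequence has at least 20 elements)

If not (the sequence has at least 14 elements), then not (the sequence has at least 20 elements).


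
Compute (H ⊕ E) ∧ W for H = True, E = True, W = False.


H = True, E = True, W = False
Step 1: H ⊕ E = True XOR True = False
Step 2: False ∧ W = False AND False = False
XOR true when exactly one of H,E is true; then AND with W.

False


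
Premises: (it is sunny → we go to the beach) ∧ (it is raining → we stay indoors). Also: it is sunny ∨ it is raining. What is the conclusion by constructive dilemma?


Constructive dilemma: (P → Q) ∧ (R → S), P ∨ R ⊢ Q ∨ S
Premise 1: it is sunny → we go to the beach
Premise 2: it is raining → we stay indoors
Premise 3: it is sunny ∨ it is raining
Case 1: Assuming it is sunny, then by Premise 1, we go to the beach.
Case 2: Assuming it is raining, then by Premise 2, we stay indoors.
Since one of it is sunny or it is raining must hold, we get we go to the beach or we stay indoors.

We go to the beach or we stay indoors.


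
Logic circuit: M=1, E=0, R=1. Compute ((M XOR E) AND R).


M XOR E = 1^0 = 1
1 AND 1 = 1

1


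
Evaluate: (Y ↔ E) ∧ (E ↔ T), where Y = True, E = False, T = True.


Y = True, E = False, T = True
Step 1: Y ↔ E is true when Y and E have the same value. Result: False
Step 2: E ↔ T is true when E and T have the same value. Result: False
Step 3: False ∧ False = False

False


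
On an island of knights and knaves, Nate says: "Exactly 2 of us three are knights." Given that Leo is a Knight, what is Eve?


Nate claims exactly 2 knights among Nate, Leo, Eve.
Given: Leo is a Knight.

Case 1: Nate is a Knight (tells truth)
  Then exactly 2 of the three are knights.
  Counting Nate, Leo: 2 knight(s) so far. Need 0 more → Eve = Knave.
Case 2: Nate is a Knave (lies)
  Then the count is NOT 2.
  If Eve = Knight, count = 2 = 2 → claim would be true, contradicts lie.
  If Eve = Knave, count = 1 ≠ 2 → lie confirmed ✓

Eve is a Knave.

Knave


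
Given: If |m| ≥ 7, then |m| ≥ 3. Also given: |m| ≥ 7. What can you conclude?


Modus ponens: P → Q, P ⊢ Q
P: |m| ≥ 7
Q: |m| ≥ 3
We have P → Q and P is true.
By modus ponens, Q must be true.

|m| ≥ 3


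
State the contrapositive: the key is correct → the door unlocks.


Original: If the key is correct, then the door unlocks
Contrapositive: If ¬Q, then ¬P
Negate Q: not (the door unlocks)
Negate P: not (the key is correct)

If not (the door unlocks), then not (the key is correct).


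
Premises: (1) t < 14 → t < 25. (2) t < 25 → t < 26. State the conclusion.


Hypothetical syllogism: P → Q, Q → R ⊢ P → R
Premise 1: t < 14 → t < 25
Premise 2: t < 25 → t < 26
Chain the implications: the middle term (t < 25) links the two.
Conclusion: If t < 14, then t < 26.

If t < 14, then t < 26.


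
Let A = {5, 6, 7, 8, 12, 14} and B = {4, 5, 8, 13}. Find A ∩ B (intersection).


A = {5, 6, 7, 8, 12, 14}
B = {4, 5, 8, 13}
Operation: intersection
Elements in both: 5, 8

{5, 8}


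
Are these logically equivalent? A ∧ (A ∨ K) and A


Expression 1: A ∧ (A ∨ K)
Expression 2: A
Truth table (A K | Expr1 Expr2):
  T T |   T     T
  T F |   T     T
  F T |   F     F
  F F |   F     F
All 4 rows agree, so the expressions are logically equivalent.

Yes


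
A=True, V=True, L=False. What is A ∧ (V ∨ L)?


A = True, V = True, L = False
Expression: A ∧ (V ∨ L)
Step 1: V ∨ L = True OR False = True
Step 2: A ∧ (True) = True AND True = True

True


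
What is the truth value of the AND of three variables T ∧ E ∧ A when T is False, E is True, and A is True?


T = False, E = True, A = True
Step 1: T ∧ E = False AND True = False
Step 2: (False) ∧ A = (False) AND True = False
AND is true only when ALL operands are true.

False


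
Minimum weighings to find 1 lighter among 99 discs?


Each weighing has 3 outcomes (left heavy / balance / right heavy), so k weighings distinguish at most 3^k cases; splitting into three near-equal groups achieves this.
Need 3^k ≥ 99: 3^4 = 81 < 99 ≤ 3^5 = 243
k = ⌈log₃(99)⌉ = 5

5


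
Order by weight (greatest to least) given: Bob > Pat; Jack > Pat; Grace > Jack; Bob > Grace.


Constraints: Bob > Pat; Jack > Pat; Grace > Jack; Bob > Grace
Method: at each step, the next-highest is the one remaining person who never appears on the smaller side of a constraint between remaining people.
  Step 1: remaining {Grace, Pat, Jack, Bob}; on the smaller side: {Grace, Pat, Jack} → Bob is next (Bob > Pat; Bob > Grace).
  Step 2: remaining {Grace, Pat, Jack}; on the smaller side: {Pat, Jack} → Grace is next (Grace > Jack).
  Step 3: remaining {Pat, Jack}; on the smaller side: {Pat} → Jack is next (Jack > Pat).
  Step 4: only Pat remains → lowest.
Final ranking (highest to lowest):

Bob > Grace > Jack > Pat


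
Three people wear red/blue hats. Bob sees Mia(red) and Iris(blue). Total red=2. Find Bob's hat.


Total red = 2, seen red = 1
Own red = 2 - 1 = 1
Bob's hat is red.

red


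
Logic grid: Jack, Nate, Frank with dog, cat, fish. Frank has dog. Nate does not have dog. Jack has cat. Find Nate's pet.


From clues:
  Frank → dog
  Jack → cat
By elimination, Nate gets the remaining.

fish


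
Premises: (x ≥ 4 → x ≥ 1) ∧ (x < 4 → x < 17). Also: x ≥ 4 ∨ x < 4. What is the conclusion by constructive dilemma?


Constructive dilemma: (P → Q) ∧ (R → S), P ∨ R ⊢ Q ∨ S
Premise 1: x ≥ 4 → x ≥ 1
Premise 2: x < 4 → x < 17
Premise 3: x ≥ 4 ∨ x < 4
Case 1: Assuming x ≥ 4, then by Premise 1, x ≥ 1.
Case 2: Assuming x < 4, then by Premise 2, x < 17.
Since one of x ≥ 4 or x < 4 must hold, we get x ≥ 1 or x < 17.

x ≥ 1 or x < 17.


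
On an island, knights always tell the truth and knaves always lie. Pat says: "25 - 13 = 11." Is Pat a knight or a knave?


Statement: "25 - 13 = 11."
Actual: 25 - 13 = 12
Claimed: 11
Statement is FALSE → Pat lies → Knave

Knave


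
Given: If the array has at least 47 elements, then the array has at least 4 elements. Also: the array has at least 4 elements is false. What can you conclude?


Modus tollens: P → Q, ¬Q ⊢ ¬P
P: the array has at least 47 elements
Q: the array has at least 4 elements
We have P → Q and Q is false.
By modus tollens, P must be false.

It is not the case that the array has at least 47 elements


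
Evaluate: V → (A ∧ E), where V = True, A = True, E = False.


V = True, A = True, E = False
Step 1: A ∧ E = True AND False = False
Step 2: V → (False): false only when V=True and consequent=False.
Result: False

False


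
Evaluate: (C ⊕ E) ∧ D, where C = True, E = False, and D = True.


C = True, E = False, D = True
Step 1: C ⊕ E = True XOR False = True
Step 2: True ∧ D = True AND True = True
XOR true when exactly one of C,E is true; then AND with D.

True


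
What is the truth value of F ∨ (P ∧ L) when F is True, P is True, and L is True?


F = True, P = True, L = True
Step 1: P ∧ L = True AND True = True
Step 2: F ∨ True = True OR True = True
AND evaluated first (higher precedence); then OR applied.

True


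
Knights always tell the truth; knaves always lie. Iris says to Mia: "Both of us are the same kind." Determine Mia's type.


Iris says: "Both of us are the same kind."
Case 1: Iris is a Knight (truth-teller)
  Statement is true → they ARE the same → Mia is also a Knight
Case 2: Iris is a Knave (liar)
  Statement is false → they are NOT the same → Mia is a Knight
In both cases, Mia is a Knight.

Knight


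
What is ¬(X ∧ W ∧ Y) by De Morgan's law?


De Morgan's law: ¬(P ∧ Q ∧ R) ≡ ¬P ∨ ¬Q ∨ ¬R
¬(X ∧ W ∧ Y) = ¬X ∨ ¬W ∨ ¬Y

¬X ∨ ¬W ∨ ¬Y


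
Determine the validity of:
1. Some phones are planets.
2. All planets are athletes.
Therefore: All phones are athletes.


Premise 1: Some phones are planets.
Premise 2: All planets are athletes.
Conclusion: All phones are athletes.
Fallacy: illicit minor. The minor term (phones) is distributed in the conclusion ('All phones ...') but undistributed in its premise ('Some phones are planets' doesn't cover all phones).
Only 'Some phones are athletes' follows, not 'All'.

Invalid


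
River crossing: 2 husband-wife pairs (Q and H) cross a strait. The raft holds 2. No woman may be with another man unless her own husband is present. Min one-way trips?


Label couples Q and H.
1. WQ+WH → (far: WQ,WH; near: HQ,HH)
2. WQ ←   (far: WH; near: HQ,HH,WQ)
3. HQ+HH → (far: HQ,HH,WH; near: WQ)
4. HQ ←   (far: HH,WH; near: HQ,WQ)  — HQ returns, since WQ is alone on near bank
5. HQ+WQ → (far: all four; near: empty)
Every state respects the constraint.
Minimum trips = 5

5


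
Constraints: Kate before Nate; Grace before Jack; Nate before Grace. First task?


Constraints: Kate before Nate; Grace before Jack; Nate before Grace
The first task can have nothing scheduled before it, so it must never appear on the right of a 'before'.
Tasks appearing after some 'before': Nate, Jack, Grace.
The only task not in that list is Kate → it is first.

Kate


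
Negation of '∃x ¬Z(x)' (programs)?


Original: ∃x ¬Z(x)
Rule: ¬∀→∃, ¬∃→∀, negate predicate.
Negation: ∀x Z(x)

∀x Z(x)


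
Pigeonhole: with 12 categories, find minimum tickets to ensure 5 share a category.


Pigeonhole: to guarantee k in one of n categories, need (k-1)×n + 1.
k = 5, n = 12
Minimum = (5-1) × 12 + 1 = 4 × 12 + 1

49


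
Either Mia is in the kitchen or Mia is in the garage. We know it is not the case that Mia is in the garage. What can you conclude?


Disjunctive syllogism: P ∨ Q, ¬P ⊢ Q
Disjunction: Mia is in the kitchen ∨ Mia is in the garage
We know it is not the case that Mia is in the garage.
By disjunctive syllogism, the other disjunct must be true.

Mia is in the kitchen


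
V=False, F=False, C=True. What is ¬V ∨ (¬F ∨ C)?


V = False, F = False, C = True
Expression: ¬V ∨ (¬F ∨ C)
Step 1: ¬F = NOT False = True
Step 2: ¬F ∨ C = True OR True = True
Step 3: ¬V = NOT False = True
Step 4: (True) ∨ (True) = True OR True = True

True


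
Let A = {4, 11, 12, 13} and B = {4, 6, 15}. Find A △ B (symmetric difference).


A = {4, 11, 12, 13}
B = {4, 6, 15}
Operation: symmetric difference
In A only: [11, 12, 13], in B only: [6, 15]

{6, 11, 12, 13, 15}


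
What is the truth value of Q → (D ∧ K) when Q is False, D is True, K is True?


Q = False, D = True, K = True
Step 1: D ∧ K = True AND True = True
Step 2: Q → (True): false only when Q=True and consequent=False.
Result: True

True


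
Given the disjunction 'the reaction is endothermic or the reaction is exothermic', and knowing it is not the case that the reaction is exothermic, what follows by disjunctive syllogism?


Disjunctive syllogism: P ∨ Q, ¬P ⊢ Q
Disjunction: the reaction is endothermic ∨ the reaction is exothermic
We know it is not the case that the reaction is exothermic.
By disjunctive syllogism, the other disjunct must be true.

The reaction is endothermic


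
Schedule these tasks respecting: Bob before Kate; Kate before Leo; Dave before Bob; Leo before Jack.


Constraints: Bob before Kate; Kate before Leo; Dave before Bob; Leo before Jack
Method: repeatedly schedule the remaining task that has no remaining task required before it.
  Step 1: remaining {Dave, Kate, Bob, Leo, Jack}; every task except Dave still has a predecessor pending → schedule Dave.
  Step 2: remaining {Kate, Bob, Leo, Jack}; every task except Bob still has a predecessor pending → schedule Bob.
  Step 3: remaining {Kate, Leo, Jack}; every task except Kate still has a predecessor pending → schedule Kate.
  Step 4: remaining {Leo, Jack}; every task except Leo still has a predecessor pending → schedule Leo.
  Step 5: only Jack remains → schedule Jack.
Resulting order:

Dave → Bob → Kate → Leo → Jack


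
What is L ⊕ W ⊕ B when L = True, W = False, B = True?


L = True, W = False, B = True
Step 1: L ⊕ W = True XOR False = True
Step 2: True ⊕ B = True XOR True = False
XOR is true when an odd number of operands are true.

False


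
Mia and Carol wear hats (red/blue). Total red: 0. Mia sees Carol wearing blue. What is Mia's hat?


Total red = 0, Carol = blue
Red accounted for: 0
Remaining for Mia: 0
Mia's hat is blue.

blue


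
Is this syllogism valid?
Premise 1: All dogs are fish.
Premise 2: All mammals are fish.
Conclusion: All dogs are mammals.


Premise 1: All dogs are fish.
Premise 2: All mammals are fish.
Conclusion: All dogs are mammals.
Fallacy: undistributed middle. fish is predicate in both.
Counterexample: dogs and mammals could be disjoint subsets of fish.

Invalid


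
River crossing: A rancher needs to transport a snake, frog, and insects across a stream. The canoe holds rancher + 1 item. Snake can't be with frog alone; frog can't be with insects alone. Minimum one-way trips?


1. rancher+frog → 2. rancher ← 3. rancher+snake → 4. rancher+frog ← 5. rancher+insects → 6. rancher ← 7. rancher+frog →
Minimum trips = 7

7


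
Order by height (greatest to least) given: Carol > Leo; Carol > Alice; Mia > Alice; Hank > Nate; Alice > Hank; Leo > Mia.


Constraints: Carol > Leo; Carol > Alice; Mia > Alice; Hank > Nate; Alice > Hank; Leo > Mia
Method: at each step, the next-highest is the one remaining person who never appears on the smaller side of a constraint between remaining people.
  Step 1: remaining {Leo, Carol, Alice, Hank, Mia, Nate}; on the smaller side: {Leo, Alice, Hank, Mia, Nate} → Carol is next (Carol > Leo; Carol > Alice).
  Step 2: remaining {Leo, Alice, Hank, Mia, Nate}; on the smaller side: {Alice, Hank, Mia, Nate} → Leo is next (Leo > Mia).
  Step 3: remaining {Alice, Hank, Mia, Nate}; on the smaller side: {Alice, Hank, Nate} → Mia is next (Mia > Alice).
  Step 4: remaining {Alice, Hank, Nate}; on the smaller side: {Hank, Nate} → Alice is next (Alice > Hank).
  Step 5: remaining {Hank, Nate}; on the smaller side: {Nate} → Hank is next (Hank > Nate).
  Step 6: only Nate remains → lowest.
Final ranking (highest to lowest):

Carol > Leo > Mia > Alice > Hank > Nate


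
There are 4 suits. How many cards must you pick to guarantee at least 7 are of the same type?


Pigeonhole: to guarantee k in one of n categories, need (k-1)×n + 1.
k = 7, n = 4
Minimum = (7-1) × 4 + 1 = 6 × 4 + 1

25


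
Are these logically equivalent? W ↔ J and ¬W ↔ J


Expression 1: W ↔ J
Expression 2: ¬W ↔ J
Truth table (W J | Expr1 Expr2):
  T T |   T     F   ← differ
  T F |   F     T   ← differ
  F T |   F     T   ← differ
  F F |   T     F   ← differ
Counterexample: W=T, J=T gives Expr1 = T but Expr2 = F, so the expressions are NOT logically equivalent.

No


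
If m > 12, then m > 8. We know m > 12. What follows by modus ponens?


Modus ponens: P → Q, P ⊢ Q
P: m > 12
Q: m > 8
We have P → Q and P is true.
By modus ponens, Q must be true.

m > 8


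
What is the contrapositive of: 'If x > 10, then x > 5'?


Original: If x > 10, then x > 5
Contrapositive: If ¬Q, then ¬P
Negate Q: not (x > 5)
Negate P: not (x > 10)

If not (x > 5), then not (x > 10).


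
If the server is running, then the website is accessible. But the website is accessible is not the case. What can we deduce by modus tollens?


Modus tollens: P → Q, ¬Q ⊢ ¬P
P: the server is running
Q: the website is accessible
We have P → Q and Q is false.
By modus tollens, P must be false.

It is not the case that the server is running


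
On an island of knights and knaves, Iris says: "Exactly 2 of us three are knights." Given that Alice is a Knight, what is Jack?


Iris claims exactly 2 knights among Iris, Alice, Jack.
Given: Alice is a Knight.

Case 1: Iris is a Knight (tells truth)
  Then exactly 2 of the three are knights.
  Counting Iris, Alice: 2 knight(s) so far. Need 0 more → Jack = Knave.
Case 2: Iris is a Knave (lies)
  Then the count is NOT 2.
  If Jack = Knight, count = 2 = 2 → claim would be true, contradicts lie.
  If Jack = Knave, count = 1 ≠ 2 → lie confirmed ✓

Jack is a Knave.

Knave


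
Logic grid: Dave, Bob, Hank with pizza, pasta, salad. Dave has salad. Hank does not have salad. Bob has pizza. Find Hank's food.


From clues:
  Dave → salad
  Bob → pizza
By elimination, Hank gets the remaining.

pasta


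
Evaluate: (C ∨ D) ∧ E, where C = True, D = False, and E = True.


C = True, D = False, E = True
Step 1: C ∨ D = True OR False = True
Step 2: True ∧ E = True AND True = True
OR is true when at least one operand is true; AND requires both.

True


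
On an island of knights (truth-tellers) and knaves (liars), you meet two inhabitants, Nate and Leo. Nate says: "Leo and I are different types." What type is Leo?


Nate says: "Leo and I are different types."
Case 1: Nate is a Knight (truth-teller)
  Statement is true → they ARE different → Leo is a Knave
Case 2: Nate is a Knave (liar)
  Statement is false → they are NOT different → Leo is a Knave
In both cases, Leo is a Knave.

Knave


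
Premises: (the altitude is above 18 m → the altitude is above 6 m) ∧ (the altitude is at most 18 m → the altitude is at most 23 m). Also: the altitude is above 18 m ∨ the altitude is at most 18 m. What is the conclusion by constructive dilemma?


Constructive dilemma: (P → Q) ∧ (R → S), P ∨ R ⊢ Q ∨ S
Premise 1: the altitude is above 18 m → the altitude is above 6 m
Premise 2: the altitude is at most 18 m → the altitude is at most 23 m
Premise 3: the altitude is above 18 m ∨ the altitude is at most 18 m
Case 1: Assuming the altitude is above 18 m, then by Premise 1, the altitude is above 6 m.
Case 2: Assuming the altitude is at most 18 m, then by Premise 2, the altitude is at most 23 m.
Since one of the altitude is above 18 m or the altitude is at most 18 m must hold, we get the altitude is above 6 m or the altitude is at most 23 m.

The altitude is above 6 m or the altitude is at most 23 m.
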